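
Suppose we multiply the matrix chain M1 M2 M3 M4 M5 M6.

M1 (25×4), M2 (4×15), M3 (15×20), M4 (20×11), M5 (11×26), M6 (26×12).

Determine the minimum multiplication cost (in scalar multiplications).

Adjacent pairs: M1M2 = 25·4·15 = 1500; M2M3 = 4·15·20 = 1200; M3M4 = 15·20·11 = 3300; M4M5 = 20·11·26 = 5720; M5M6 = 11·26·12 = 3432.
Length 3: M1..M3: k=1: 0+1200+25·4·20=3200; k=2: 1500+0+25·15·20=9000 → min 3200 | M2..M4: k=2: 0+3300+4·15·11=3960; k=3: 1200+0+4·20·11=2080 → min 2080 | M3..M5: k=3: 0+5720+15·20·26=13520; k=4: 3300+0+15·11·26=7590 → min 7590 | M4..M6: k=4: 0+3432+20·11·12=6072; k=5: 5720+0+20·26·12=11960 → min 6072.
Length 4: M1..M4: k=1: 0+2080+25·4·11=3180; k=2: 1500+3300+25·15·11=8925; k=3: 3200+0+25·20·11=8700 → min 3180 | M2..M5: k=2: 0+7590+4·15·26=9150; k=3: 1200+5720+4·20·26=9000; k=4: 2080+0+4·11·26=3224 → min 3224 | M3..M6: k=3: 0+6072+15·20·12=9672; k=4: 3300+3432+15·11·12=8712; k=5: 7590+0+15·26·12=12270 → min 8712.
Length 5: M1..M5: k=1: 0+3224+25·4·26=5824; k=2: 1500+7590+25·15·26=18840; k=3: 3200+5720+25·20·26=21920; k=4: 3180+0+25·11·26=10330 → min 5824 | M2..M6: k=2: 0+8712+4·15·12=9432; k=3: 1200+6072+4·20·12=8232; k=4: 2080+3432+4·11·12=6040; k=5: 3224+0+4·26·12=4472 → min 4472.
Length 6: M1..M6: k=1: 0+4472+25·4·12=5672; k=2: 1500+8712+25·15·12=14712; k=3: 3200+6072+25·20·12=15272; k=4: 3180+3432+25·11·12=9912; k=5: 5824+0+25·26·12=13624 → min 5672.
Optimal order: (M1 ((((M2 M3) M4) M5) M6)) with cost 5672.

5672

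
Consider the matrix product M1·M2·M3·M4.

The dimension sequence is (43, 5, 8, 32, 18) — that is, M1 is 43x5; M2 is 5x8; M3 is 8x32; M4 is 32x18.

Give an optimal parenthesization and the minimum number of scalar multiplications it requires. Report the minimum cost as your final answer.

Adjacent pairs: M1M2 = 43·5·8 = 1720; M2M3 = 5·8·32 = 1280; M3M4 = 8·32·18 = 4608.
Length 3: M1..M3: k=1: 0+1280+43·5·32=8160; k=2: 1720+0+43·8·32=12728 → min 8160 | M2..M4: k=2: 0+4608+5·8·18=5328; k=3: 1280+0+5·32·18=4160 → min 4160.
Length 4: M1..M4: k=1: 0+4160+43·5·18=8030; k=2: 1720+4608+43·8·18=12520; k=3: 8160+0+43·32·18=32928 → min 8030.
Optimal parenthesization: (M1·((M2·M3)·M4)) with cost 8030.

8030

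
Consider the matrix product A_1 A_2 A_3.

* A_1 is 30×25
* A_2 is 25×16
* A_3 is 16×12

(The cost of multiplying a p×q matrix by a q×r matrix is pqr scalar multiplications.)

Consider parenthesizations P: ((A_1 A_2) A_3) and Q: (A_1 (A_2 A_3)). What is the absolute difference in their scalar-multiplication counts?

3960

Order P = ((A_1 A_2) A_3): (A_1 A_2): 30×25 by 25×16 → 30×16, cost 30·25·16 = 12000; ((A_1 A_2) A_3): 30×16 by 16×12 → 30×12, cost 30·16·12 = 5760; cumulative 17760. Total 17760.
Order Q = (A_1 (A_2 A_3)): (A_2 A_3): 25×16 by 16×12 → 25×12, cost 25·16·12 = 4800; (A_1 (A_2 A_3)): 30×25 by 25×12 → 30×12, cost 30·25·12 = 9000; cumulative 13800. Total 13800.
Difference: |17760 − 13800| = 3960.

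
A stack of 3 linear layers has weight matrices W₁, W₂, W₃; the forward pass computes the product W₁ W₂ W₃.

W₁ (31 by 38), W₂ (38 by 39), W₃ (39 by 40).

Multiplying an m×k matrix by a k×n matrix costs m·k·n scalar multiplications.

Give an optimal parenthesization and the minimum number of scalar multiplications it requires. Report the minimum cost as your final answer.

94302

(W₁ (W₂ W₃)): cost 106400.
((W₁ W₂) W₃): cost 94302.
Optimal: ((W₁ W₂) W₃) with cost 94302.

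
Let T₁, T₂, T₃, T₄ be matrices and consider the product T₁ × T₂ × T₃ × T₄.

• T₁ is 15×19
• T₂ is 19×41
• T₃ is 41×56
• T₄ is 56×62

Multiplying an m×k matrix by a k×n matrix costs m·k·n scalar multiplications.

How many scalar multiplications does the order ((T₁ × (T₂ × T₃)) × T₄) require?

(T₂ × T₃): 19×41 by 41×56 → 19×56, cost 19·41·56 = 43624
(T₁ × (T₂ × T₃)): 15×19 by 19×56 → 15×56, cost 15·19·56 = 15960; cumulative 59584
((T₁ × (T₂ × T₃)) × T₄): 15×56 by 56×62 → 15×62, cost 15·56·62 = 52080; cumulative 111664
Total: 111664 scalar multiplications.

111664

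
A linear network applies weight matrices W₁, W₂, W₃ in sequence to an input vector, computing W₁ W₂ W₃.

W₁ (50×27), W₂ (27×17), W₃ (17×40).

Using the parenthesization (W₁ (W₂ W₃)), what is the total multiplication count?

72360

(W₂ W₃): 27×17 by 17×40 → 27×40, cost 27·17·40 = 18360
(W₁ (W₂ W₃)): 50×27 by 27×40 → 50×40, cost 50·27·40 = 54000; cumulative 72360
Total: 72360 scalar multiplications.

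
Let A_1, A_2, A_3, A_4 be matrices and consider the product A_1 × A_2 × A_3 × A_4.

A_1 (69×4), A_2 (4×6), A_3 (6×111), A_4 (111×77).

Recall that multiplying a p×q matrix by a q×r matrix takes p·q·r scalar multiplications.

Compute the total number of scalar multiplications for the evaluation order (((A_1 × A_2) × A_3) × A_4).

(A_1 × A_2): 69×4 by 4×6 → 69×6, cost 69·4·6 = 1656
((A_1 × A_2) × A_3): 69×6 by 6×111 → 69×111, cost 69·6·111 = 45954; cumulative 47610
(((A_1 × A_2) × A_3) × A_4): 69×111 by 111×77 → 69×77, cost 69·111·77 = 589743; cumulative 637353
Total: 637353 scalar multiplications.

637353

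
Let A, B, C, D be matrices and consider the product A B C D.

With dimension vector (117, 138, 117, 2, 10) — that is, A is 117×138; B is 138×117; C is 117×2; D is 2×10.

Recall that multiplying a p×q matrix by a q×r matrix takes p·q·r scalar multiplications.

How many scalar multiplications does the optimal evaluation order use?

66924

Adjacent pairs: AB = 117·138·117 = 1889082; BC = 138·117·2 = 32292; CD = 117·2·10 = 2340.
Length 3: A..C: k=1: 0+32292+117·138·2=64584; k=2: 1889082+0+117·117·2=1916460 → min 64584 | B..D: k=2: 0+2340+138·117·10=163800; k=3: 32292+0+138·2·10=35052 → min 35052.
Length 4: A..D: k=1: 0+35052+117·138·10=196512; k=2: 1889082+2340+117·117·10=2028312; k=3: 64584+0+117·2·10=66924 → min 66924.
Optimal order: ((A (B C)) D) with cost 66924.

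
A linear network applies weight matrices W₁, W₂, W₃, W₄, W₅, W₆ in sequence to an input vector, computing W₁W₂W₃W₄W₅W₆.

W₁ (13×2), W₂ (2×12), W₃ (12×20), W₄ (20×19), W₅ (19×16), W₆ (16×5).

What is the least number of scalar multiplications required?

Adjacent pairs: W₁W₂ = 13·2·12 = 312; W₂W₃ = 2·12·20 = 480; W₃W₄ = 12·20·19 = 4560; W₄W₅ = 20·19·16 = 6080; W₅W₆ = 19·16·5 = 1520.
Length 3: W₁..W₃: k=1: 0+480+13·2·20=1000; k=2: 312+0+13·12·20=3432 → min 1000 | W₂..W₄: k=2: 0+4560+2·12·19=5016; k=3: 480+0+2·20·19=1240 → min 1240 | W₃..W₅: k=3: 0+6080+12·20·16=9920; k=4: 4560+0+12·19·16=8208 → min 8208 | W₄..W₆: k=4: 0+1520+20·19·5=3420; k=5: 6080+0+20·16·5=7680 → min 3420.
Length 4: W₁..W₄: k=1: 0+1240+13·2·19=1734; k=2: 312+4560+13·12·19=7836; k=3: 1000+0+13·20·19=5940 → min 1734 | W₂..W₅: k=2: 0+8208+2·12·16=8592; k=3: 480+6080+2·20·16=7200; k=4: 1240+0+2·19·16=1848 → min 1848 | W₃..W₆: k=3: 0+3420+12·20·5=4620; k=4: 4560+1520+12·19·5=7220; k=5: 8208+0+12·16·5=9168 → min 4620.
Length 5: W₁..W₅: k=1: 0+1848+13·2·16=2264; k=2: 312+8208+13·12·16=11016; k=3: 1000+6080+13·20·16=11240; k=4: 1734+0+13·19·16=5686 → min 2264 | W₂..W₆: k=2: 0+4620+2·12·5=4740; k=3: 480+3420+2·20·5=4100; k=4: 1240+1520+2·19·5=2950; k=5: 1848+0+2·16·5=2008 → min 2008.
Length 6: W₁..W₆: k=1: 0+2008+13·2·5=2138; k=2: 312+4620+13·12·5=5712; k=3: 1000+3420+13·20·5=5720; k=4: 1734+1520+13·19·5=4489; k=5: 2264+0+13·16·5=3304 → min 2138.
Optimal order: (W₁((((W₂W₃)W₄)W₅)W₆)) with cost 2138.

2138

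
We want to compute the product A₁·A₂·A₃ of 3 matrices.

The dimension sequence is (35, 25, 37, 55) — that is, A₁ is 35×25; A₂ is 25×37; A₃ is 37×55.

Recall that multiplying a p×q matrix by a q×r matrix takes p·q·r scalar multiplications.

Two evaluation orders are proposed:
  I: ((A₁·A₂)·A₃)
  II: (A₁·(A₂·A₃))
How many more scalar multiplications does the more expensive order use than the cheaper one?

Order I = ((A₁·A₂)·A₃): (A₁·A₂): 35×25 by 25×37 → 35×37, cost 35·25·37 = 32375; ((A₁·A₂)·A₃): 35×37 by 37×55 → 35×55, cost 35·37·55 = 71225; cumulative 103600. Total 103600.
Order II = (A₁·(A₂·A₃)): (A₂·A₃): 25×37 by 37×55 → 25×55, cost 25·37·55 = 50875; (A₁·(A₂·A₃)): 35×25 by 25×55 → 35×55, cost 35·25·55 = 48125; cumulative 99000. Total 99000.
Difference: |103600 − 99000| = 4600.

4600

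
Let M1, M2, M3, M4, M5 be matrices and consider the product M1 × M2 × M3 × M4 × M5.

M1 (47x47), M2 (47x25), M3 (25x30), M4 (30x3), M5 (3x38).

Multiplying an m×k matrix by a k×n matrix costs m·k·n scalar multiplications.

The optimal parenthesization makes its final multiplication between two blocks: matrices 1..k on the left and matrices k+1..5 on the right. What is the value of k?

Adjacent pairs: M1M2 = 47·47·25 = 55225; M2M3 = 47·25·30 = 35250; M3M4 = 25·30·3 = 2250; M4M5 = 30·3·38 = 3420.
Length 3: M1..M3: k=1: 0+35250+47·47·30=101520; k=2: 55225+0+47·25·30=90475 → min 90475 | M2..M4: k=2: 0+2250+47·25·3=5775; k=3: 35250+0+47·30·3=39480 → min 5775 | M3..M5: k=3: 0+3420+25·30·38=31920; k=4: 2250+0+25·3·38=5100 → min 5100.
Length 4: M1..M4: k=1: 0+5775+47·47·3=12402; k=2: 55225+2250+47·25·3=61000; k=3: 90475+0+47·30·3=94705 → min 12402 | M2..M5: k=2: 0+5100+47·25·38=49750; k=3: 35250+3420+47·30·38=92250; k=4: 5775+0+47·3·38=11133 → min 11133.
Top-level splits: k=1: (M1..M1)·(M2..M5) → 0+11133+47·47·38 = 95075; k=2: (M1..M2)·(M3..M5) → 55225+5100+47·25·38 = 104975; k=3: (M1..M3)·(M4..M5) → 90475+3420+47·30·38 = 147475; k=4: (M1..M4)·(M5..M5) → 12402+0+47·3·38 = 17760.
Best split is after M4, i.e. k = 4.

4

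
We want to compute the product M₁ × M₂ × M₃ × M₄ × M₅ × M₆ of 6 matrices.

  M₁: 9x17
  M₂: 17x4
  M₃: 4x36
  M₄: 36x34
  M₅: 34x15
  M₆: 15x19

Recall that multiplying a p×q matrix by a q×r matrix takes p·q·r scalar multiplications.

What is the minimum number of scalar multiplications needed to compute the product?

9372

Adjacent pairs: M₁M₂ = 9·17·4 = 612; M₂M₃ = 17·4·36 = 2448; M₃M₄ = 4·36·34 = 4896; M₄M₅ = 36·34·15 = 18360; M₅M₆ = 34·15·19 = 9690.
Length 3: M₁..M₃: k=1: 0+2448+9·17·36=7956; k=2: 612+0+9·4·36=1908 → min 1908 | M₂..M₄: k=2: 0+4896+17·4·34=7208; k=3: 2448+0+17·36·34=23256 → min 7208 | M₃..M₅: k=3: 0+18360+4·36·15=20520; k=4: 4896+0+4·34·15=6936 → min 6936 | M₄..M₆: k=4: 0+9690+36·34·19=32946; k=5: 18360+0+36·15·19=28620 → min 28620.
Length 4: M₁..M₄: k=1: 0+7208+9·17·34=12410; k=2: 612+4896+9·4·34=6732; k=3: 1908+0+9·36·34=12924 → min 6732 | M₂..M₅: k=2: 0+6936+17·4·15=7956; k=3: 2448+18360+17·36·15=29988; k=4: 7208+0+17·34·15=15878 → min 7956 | M₃..M₆: k=3: 0+28620+4·36·19=31356; k=4: 4896+9690+4·34·19=17170; k=5: 6936+0+4·15·19=8076 → min 8076.
Length 5: M₁..M₅: k=1: 0+7956+9·17·15=10251; k=2: 612+6936+9·4·15=8088; k=3: 1908+18360+9·36·15=25128; k=4: 6732+0+9·34·15=11322 → min 8088 | M₂..M₆: k=2: 0+8076+17·4·19=9368; k=3: 2448+28620+17·36·19=42696; k=4: 7208+9690+17·34·19=27880; k=5: 7956+0+17·15·19=12801 → min 9368.
Length 6: M₁..M₆: k=1: 0+9368+9·17·19=12275; k=2: 612+8076+9·4·19=9372; k=3: 1908+28620+9·36·19=36684; k=4: 6732+9690+9·34·19=22236; k=5: 8088+0+9·15·19=10653 → min 9372.
Optimal order: ((M₁ × M₂) × (((M₃ × M₄) × M₅) × M₆)) with cost 9372.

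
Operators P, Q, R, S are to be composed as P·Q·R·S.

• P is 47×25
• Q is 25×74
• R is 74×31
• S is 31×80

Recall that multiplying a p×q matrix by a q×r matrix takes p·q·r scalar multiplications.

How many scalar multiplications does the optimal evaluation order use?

Adjacent pairs: PQ = 47·25·74 = 86950; QR = 25·74·31 = 57350; RS = 74·31·80 = 183520.
Length 3: P..R: k=1: 0+57350+47·25·31=93775; k=2: 86950+0+47·74·31=194768 → min 93775 | Q..S: k=2: 0+183520+25·74·80=331520; k=3: 57350+0+25·31·80=119350 → min 119350.
Length 4: P..S: k=1: 0+119350+47·25·80=213350; k=2: 86950+183520+47·74·80=548710; k=3: 93775+0+47·31·80=210335 → min 210335.
Optimal order: ((P·(Q·R))·S) with cost 210335.

210335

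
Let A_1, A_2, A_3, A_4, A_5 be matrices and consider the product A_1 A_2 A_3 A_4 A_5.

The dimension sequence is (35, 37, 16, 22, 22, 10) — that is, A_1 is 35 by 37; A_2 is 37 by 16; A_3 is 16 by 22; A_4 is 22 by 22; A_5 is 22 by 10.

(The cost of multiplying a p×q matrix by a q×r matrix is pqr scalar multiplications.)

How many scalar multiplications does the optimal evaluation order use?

27230

Adjacent pairs: A_1A_2 = 35·37·16 = 20720; A_2A_3 = 37·16·22 = 13024; A_3A_4 = 16·22·22 = 7744; A_4A_5 = 22·22·10 = 4840.
Length 3: A_1..A_3: k=1: 0+13024+35·37·22=41514; k=2: 20720+0+35·16·22=33040 → min 33040 | A_2..A_4: k=2: 0+7744+37·16·22=20768; k=3: 13024+0+37·22·22=30932 → min 20768 | A_3..A_5: k=3: 0+4840+16·22·10=8360; k=4: 7744+0+16·22·10=11264 → min 8360.
Length 4: A_1..A_4: k=1: 0+20768+35·37·22=49258; k=2: 20720+7744+35·16·22=40784; k=3: 33040+0+35·22·22=49980 → min 40784 | A_2..A_5: k=2: 0+8360+37·16·10=14280; k=3: 13024+4840+37·22·10=26004; k=4: 20768+0+37·22·10=28908 → min 14280.
Length 5: A_1..A_5: k=1: 0+14280+35·37·10=27230; k=2: 20720+8360+35·16·10=34680; k=3: 33040+4840+35·22·10=45580; k=4: 40784+0+35·22·10=48484 → min 27230.
Optimal order: (A_1 (A_2 (A_3 (A_4 A_5)))) with cost 27230.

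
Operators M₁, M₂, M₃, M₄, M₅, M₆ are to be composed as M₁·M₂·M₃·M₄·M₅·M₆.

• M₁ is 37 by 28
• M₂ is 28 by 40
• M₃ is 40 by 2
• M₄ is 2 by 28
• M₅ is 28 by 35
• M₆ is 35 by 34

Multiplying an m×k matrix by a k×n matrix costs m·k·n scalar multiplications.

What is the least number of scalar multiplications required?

Adjacent pairs: M₁M₂ = 37·28·40 = 41440; M₂M₃ = 28·40·2 = 2240; M₃M₄ = 40·2·28 = 2240; M₄M₅ = 2·28·35 = 1960; M₅M₆ = 28·35·34 = 33320.
Length 3: M₁..M₃: k=1: 0+2240+37·28·2=4312; k=2: 41440+0+37·40·2=44400 → min 4312 | M₂..M₄: k=2: 0+2240+28·40·28=33600; k=3: 2240+0+28·2·28=3808 → min 3808 | M₃..M₅: k=3: 0+1960+40·2·35=4760; k=4: 2240+0+40·28·35=41440 → min 4760 | M₄..M₆: k=4: 0+33320+2·28·34=35224; k=5: 1960+0+2·35·34=4340 → min 4340.
Length 4: M₁..M₄: k=1: 0+3808+37·28·28=32816; k=2: 41440+2240+37·40·28=85120; k=3: 4312+0+37·2·28=6384 → min 6384 | M₂..M₅: k=2: 0+4760+28·40·35=43960; k=3: 2240+1960+28·2·35=6160; k=4: 3808+0+28·28·35=31248 → min 6160 | M₃..M₆: k=3: 0+4340+40·2·34=7060; k=4: 2240+33320+40·28·34=73640; k=5: 4760+0+40·35·34=52360 → min 7060.
Length 5: M₁..M₅: k=1: 0+6160+37·28·35=42420; k=2: 41440+4760+37·40·35=98000; k=3: 4312+1960+37·2·35=8862; k=4: 6384+0+37·28·35=42644 → min 8862 | M₂..M₆: k=2: 0+7060+28·40·34=45140; k=3: 2240+4340+28·2·34=8484; k=4: 3808+33320+28·28·34=63784; k=5: 6160+0+28·35·34=39480 → min 8484.
Length 6: M₁..M₆: k=1: 0+8484+37·28·34=43708; k=2: 41440+7060+37·40·34=98820; k=3: 4312+4340+37·2·34=11168; k=4: 6384+33320+37·28·34=74928; k=5: 8862+0+37·35·34=52892 → min 11168.
Optimal order: ((M₁·(M₂·M₃))·((M₄·M₅)·M₆)) with cost 11168.

11168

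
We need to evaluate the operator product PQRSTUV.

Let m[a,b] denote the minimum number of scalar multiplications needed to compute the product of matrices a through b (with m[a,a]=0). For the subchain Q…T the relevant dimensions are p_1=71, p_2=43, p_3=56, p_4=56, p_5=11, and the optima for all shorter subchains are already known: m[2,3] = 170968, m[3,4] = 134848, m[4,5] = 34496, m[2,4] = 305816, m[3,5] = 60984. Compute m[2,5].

m[2,5] = min over k∈[2,4] of m[2,k]+m[k+1,5]+p_{1}·p_k·p_{5}.
k=2: 0 + 60984 + 71·43·11 = 94567; k=3: 170968 + 34496 + 71·56·11 = 249200; k=4: 305816 + 0 + 71·56·11 = 349552.
Minimum: 94567 at k=2.

94567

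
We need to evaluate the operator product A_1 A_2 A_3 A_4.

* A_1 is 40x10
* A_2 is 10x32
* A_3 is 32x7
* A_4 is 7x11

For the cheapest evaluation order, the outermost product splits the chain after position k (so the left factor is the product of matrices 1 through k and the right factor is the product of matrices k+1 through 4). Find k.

Adjacent pairs: A_1A_2 = 40·10·32 = 12800; A_2A_3 = 10·32·7 = 2240; A_3A_4 = 32·7·11 = 2464.
Length 3: A_1..A_3: k=1: 0+2240+40·10·7=5040; k=2: 12800+0+40·32·7=21760 → min 5040 | A_2..A_4: k=2: 0+2464+10·32·11=5984; k=3: 2240+0+10·7·11=3010 → min 3010.
Top-level splits: k=1: (A_1..A_1)·(A_2..A_4) → 0+3010+40·10·11 = 7410; k=2: (A_1..A_2)·(A_3..A_4) → 12800+2464+40·32·11 = 29344; k=3: (A_1..A_3)·(A_4..A_4) → 5040+0+40·7·11 = 8120.
Best split is after A_1, i.e. k = 1.

1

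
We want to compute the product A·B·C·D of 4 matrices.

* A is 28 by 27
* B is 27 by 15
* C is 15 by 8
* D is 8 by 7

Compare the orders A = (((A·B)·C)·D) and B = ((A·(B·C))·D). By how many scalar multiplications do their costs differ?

Order A = (((A·B)·C)·D): (A·B): 28×27 by 27×15 → 28×15, cost 28·27·15 = 11340; ((A·B)·C): 28×15 by 15×8 → 28×8, cost 28·15·8 = 3360; cumulative 14700; (((A·B)·C)·D): 28×8 by 8×7 → 28×7, cost 28·8·7 = 1568; cumulative 16268. Total 16268.
Order B = ((A·(B·C))·D): (B·C): 27×15 by 15×8 → 27×8, cost 27·15·8 = 3240; (A·(B·C)): 28×27 by 27×8 → 28×8, cost 28·27·8 = 6048; cumulative 9288; ((A·(B·C))·D): 28×8 by 8×7 → 28×7, cost 28·8·7 = 1568; cumulative 10856. Total 10856.
Difference: |16268 − 10856| = 5412.

5412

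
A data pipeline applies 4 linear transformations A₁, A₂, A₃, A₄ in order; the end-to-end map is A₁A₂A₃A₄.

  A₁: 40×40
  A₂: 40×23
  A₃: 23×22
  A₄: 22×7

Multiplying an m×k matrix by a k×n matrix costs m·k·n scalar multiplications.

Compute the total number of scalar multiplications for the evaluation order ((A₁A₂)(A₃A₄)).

46782

(A₁A₂): 40×40 by 40×23 → 40×23, cost 40·40·23 = 36800
(A₃A₄): 23×22 by 22×7 → 23×7, cost 23·22·7 = 3542
((A₁A₂)(A₃A₄)): 40×23 by 23×7 → 40×7, cost 40·23·7 = 6440; cumulative 46782
Total: 46782 scalar multiplications.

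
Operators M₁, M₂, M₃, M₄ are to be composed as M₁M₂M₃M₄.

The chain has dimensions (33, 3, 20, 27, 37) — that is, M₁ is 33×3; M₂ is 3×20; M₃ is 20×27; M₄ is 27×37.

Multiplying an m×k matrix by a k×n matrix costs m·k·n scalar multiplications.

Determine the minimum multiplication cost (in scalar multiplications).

Adjacent pairs: M₁M₂ = 33·3·20 = 1980; M₂M₃ = 3·20·27 = 1620; M₃M₄ = 20·27·37 = 19980.
Length 3: M₁..M₃: k=1: 0+1620+33·3·27=4293; k=2: 1980+0+33·20·27=19800 → min 4293 | M₂..M₄: k=2: 0+19980+3·20·37=22200; k=3: 1620+0+3·27·37=4617 → min 4617.
Length 4: M₁..M₄: k=1: 0+4617+33·3·37=8280; k=2: 1980+19980+33·20·37=46380; k=3: 4293+0+33·27·37=37260 → min 8280.
Optimal order: (M₁((M₂M₃)M₄)) with cost 8280.

8280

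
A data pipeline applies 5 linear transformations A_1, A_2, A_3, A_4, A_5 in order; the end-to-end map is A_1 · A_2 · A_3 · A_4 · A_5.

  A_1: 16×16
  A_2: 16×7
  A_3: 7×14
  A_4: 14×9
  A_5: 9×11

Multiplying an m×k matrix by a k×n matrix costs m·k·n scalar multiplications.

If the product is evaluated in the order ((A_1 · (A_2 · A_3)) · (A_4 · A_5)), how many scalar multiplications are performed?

9002

(A_2 · A_3): 16×7 by 7×14 → 16×14, cost 16·7·14 = 1568
(A_1 · (A_2 · A_3)): 16×16 by 16×14 → 16×14, cost 16·16·14 = 3584; cumulative 5152
(A_4 · A_5): 14×9 by 9×11 → 14×11, cost 14·9·11 = 1386
((A_1 · (A_2 · A_3)) · (A_4 · A_5)): 16×14 by 14×11 → 16×11, cost 16·14·11 = 2464; cumulative 9002
Total: 9002 scalar multiplications.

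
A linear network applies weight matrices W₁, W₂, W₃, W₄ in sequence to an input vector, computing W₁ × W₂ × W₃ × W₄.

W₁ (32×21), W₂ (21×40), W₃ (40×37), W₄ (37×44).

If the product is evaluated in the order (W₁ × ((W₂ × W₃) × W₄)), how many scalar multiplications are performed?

94836

(W₂ × W₃): 21×40 by 40×37 → 21×37, cost 21·40·37 = 31080
((W₂ × W₃) × W₄): 21×37 by 37×44 → 21×44, cost 21·37·44 = 34188; cumulative 65268
(W₁ × ((W₂ × W₃) × W₄)): 32×21 by 21×44 → 32×44, cost 32·21·44 = 29568; cumulative 94836
Total: 94836 scalar multiplications.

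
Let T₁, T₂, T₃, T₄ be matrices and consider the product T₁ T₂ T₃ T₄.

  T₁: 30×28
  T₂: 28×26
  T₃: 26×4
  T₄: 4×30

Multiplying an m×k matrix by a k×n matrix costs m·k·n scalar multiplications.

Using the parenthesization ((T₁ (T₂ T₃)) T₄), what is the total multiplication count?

9872

(T₂ T₃): 28×26 by 26×4 → 28×4, cost 28·26·4 = 2912
(T₁ (T₂ T₃)): 30×28 by 28×4 → 30×4, cost 30·28·4 = 3360; cumulative 6272
((T₁ (T₂ T₃)) T₄): 30×4 by 4×30 → 30×30, cost 30·4·30 = 3600; cumulative 9872
Total: 9872 scalar multiplications.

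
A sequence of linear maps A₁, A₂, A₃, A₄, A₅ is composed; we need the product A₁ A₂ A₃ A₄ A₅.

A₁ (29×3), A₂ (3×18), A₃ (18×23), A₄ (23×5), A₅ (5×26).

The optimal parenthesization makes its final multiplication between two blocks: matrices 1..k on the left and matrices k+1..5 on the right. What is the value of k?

Adjacent pairs: A₁A₂ = 29·3·18 = 1566; A₂A₃ = 3·18·23 = 1242; A₃A₄ = 18·23·5 = 2070; A₄A₅ = 23·5·26 = 2990.
Length 3: A₁..A₃: k=1: 0+1242+29·3·23=3243; k=2: 1566+0+29·18·23=13572 → min 3243 | A₂..A₄: k=2: 0+2070+3·18·5=2340; k=3: 1242+0+3·23·5=1587 → min 1587 | A₃..A₅: k=3: 0+2990+18·23·26=13754; k=4: 2070+0+18·5·26=4410 → min 4410.
Length 4: A₁..A₄: k=1: 0+1587+29·3·5=2022; k=2: 1566+2070+29·18·5=6246; k=3: 3243+0+29·23·5=6578 → min 2022 | A₂..A₅: k=2: 0+4410+3·18·26=5814; k=3: 1242+2990+3·23·26=6026; k=4: 1587+0+3·5·26=1977 → min 1977.
Top-level splits: k=1: (A₁..A₁)·(A₂..A₅) → 0+1977+29·3·26 = 4239; k=2: (A₁..A₂)·(A₃..A₅) → 1566+4410+29·18·26 = 19548; k=3: (A₁..A₃)·(A₄..A₅) → 3243+2990+29·23·26 = 23575; k=4: (A₁..A₄)·(A₅..A₅) → 2022+0+29·5·26 = 5792.
Best split is after A₁, i.e. k = 1.

1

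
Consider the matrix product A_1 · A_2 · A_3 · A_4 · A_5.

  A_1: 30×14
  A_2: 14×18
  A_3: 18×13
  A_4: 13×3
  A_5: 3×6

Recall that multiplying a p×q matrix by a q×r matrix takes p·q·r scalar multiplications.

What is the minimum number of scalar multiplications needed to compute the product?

Adjacent pairs: A_1A_2 = 30·14·18 = 7560; A_2A_3 = 14·18·13 = 3276; A_3A_4 = 18·13·3 = 702; A_4A_5 = 13·3·6 = 234.
Length 3: A_1..A_3: k=1: 0+3276+30·14·13=8736; k=2: 7560+0+30·18·13=14580 → min 8736 | A_2..A_4: k=2: 0+702+14·18·3=1458; k=3: 3276+0+14·13·3=3822 → min 1458 | A_3..A_5: k=3: 0+234+18·13·6=1638; k=4: 702+0+18·3·6=1026 → min 1026.
Length 4: A_1..A_4: k=1: 0+1458+30·14·3=2718; k=2: 7560+702+30·18·3=9882; k=3: 8736+0+30·13·3=9906 → min 2718 | A_2..A_5: k=2: 0+1026+14·18·6=2538; k=3: 3276+234+14·13·6=4602; k=4: 1458+0+14·3·6=1710 → min 1710.
Length 5: A_1..A_5: k=1: 0+1710+30·14·6=4230; k=2: 7560+1026+30·18·6=11826; k=3: 8736+234+30·13·6=11310; k=4: 2718+0+30·3·6=3258 → min 3258.
Optimal order: ((A_1 · (A_2 · (A_3 · A_4))) · A_5) with cost 3258.

3258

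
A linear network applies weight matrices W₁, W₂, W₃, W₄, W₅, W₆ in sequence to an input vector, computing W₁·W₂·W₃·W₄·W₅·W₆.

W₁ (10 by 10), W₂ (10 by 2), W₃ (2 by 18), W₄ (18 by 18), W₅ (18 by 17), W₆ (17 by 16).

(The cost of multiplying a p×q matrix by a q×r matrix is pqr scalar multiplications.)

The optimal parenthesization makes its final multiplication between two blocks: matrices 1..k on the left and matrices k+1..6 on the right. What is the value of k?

Adjacent pairs: W₁W₂ = 10·10·2 = 200; W₂W₃ = 10·2·18 = 360; W₃W₄ = 2·18·18 = 648; W₄W₅ = 18·18·17 = 5508; W₅W₆ = 18·17·16 = 4896.
Length 3: W₁..W₃: k=1: 0+360+10·10·18=2160; k=2: 200+0+10·2·18=560 → min 560 | W₂..W₄: k=2: 0+648+10·2·18=1008; k=3: 360+0+10·18·18=3600 → min 1008 | W₃..W₅: k=3: 0+5508+2·18·17=6120; k=4: 648+0+2·18·17=1260 → min 1260 | W₄..W₆: k=4: 0+4896+18·18·16=10080; k=5: 5508+0+18·17·16=10404 → min 10080.
Length 4: W₁..W₄: k=1: 0+1008+10·10·18=2808; k=2: 200+648+10·2·18=1208; k=3: 560+0+10·18·18=3800 → min 1208 | W₂..W₅: k=2: 0+1260+10·2·17=1600; k=3: 360+5508+10·18·17=8928; k=4: 1008+0+10·18·17=4068 → min 1600 | W₃..W₆: k=3: 0+10080+2·18·16=10656; k=4: 648+4896+2·18·16=6120; k=5: 1260+0+2·17·16=1804 → min 1804.
Length 5: W₁..W₅: k=1: 0+1600+10·10·17=3300; k=2: 200+1260+10·2·17=1800; k=3: 560+5508+10·18·17=9128; k=4: 1208+0+10·18·17=4268 → min 1800 | W₂..W₆: k=2: 0+1804+10·2·16=2124; k=3: 360+10080+10·18·16=13320; k=4: 1008+4896+10·18·16=8784; k=5: 1600+0+10·17·16=4320 → min 2124.
Top-level splits: k=1: (W₁..W₁)·(W₂..W₆) → 0+2124+10·10·16 = 3724; k=2: (W₁..W₂)·(W₃..W₆) → 200+1804+10·2·16 = 2324; k=3: (W₁..W₃)·(W₄..W₆) → 560+10080+10·18·16 = 13520; k=4: (W₁..W₄)·(W₅..W₆) → 1208+4896+10·18·16 = 8984; k=5: (W₁..W₅)·(W₆..W₆) → 1800+0+10·17·16 = 4520.
Best split is after W₂, i.e. k = 2.

2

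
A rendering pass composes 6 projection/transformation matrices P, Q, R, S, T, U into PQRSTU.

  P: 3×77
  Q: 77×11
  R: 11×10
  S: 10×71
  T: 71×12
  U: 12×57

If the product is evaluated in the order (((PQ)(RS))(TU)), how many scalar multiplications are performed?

73399

(PQ): 3×77 by 77×11 → 3×11, cost 3·77·11 = 2541
(RS): 11×10 by 10×71 → 11×71, cost 11·10·71 = 7810
((PQ)(RS)): 3×11 by 11×71 → 3×71, cost 3·11·71 = 2343; cumulative 12694
(TU): 71×12 by 12×57 → 71×57, cost 71·12·57 = 48564
(((PQ)(RS))(TU)): 3×71 by 71×57 → 3×57, cost 3·71·57 = 12141; cumulative 73399
Total: 73399 scalar multiplications.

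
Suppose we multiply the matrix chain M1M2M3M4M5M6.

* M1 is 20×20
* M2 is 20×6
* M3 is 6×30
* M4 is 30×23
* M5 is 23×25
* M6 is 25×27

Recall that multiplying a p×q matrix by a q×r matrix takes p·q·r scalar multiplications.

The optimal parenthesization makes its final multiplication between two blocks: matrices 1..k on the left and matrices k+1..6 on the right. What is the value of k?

2

Adjacent pairs: M1M2 = 20·20·6 = 2400; M2M3 = 20·6·30 = 3600; M3M4 = 6·30·23 = 4140; M4M5 = 30·23·25 = 17250; M5M6 = 23·25·27 = 15525.
Length 3: M1..M3: k=1: 0+3600+20·20·30=15600; k=2: 2400+0+20·6·30=6000 → min 6000 | M2..M4: k=2: 0+4140+20·6·23=6900; k=3: 3600+0+20·30·23=17400 → min 6900 | M3..M5: k=3: 0+17250+6·30·25=21750; k=4: 4140+0+6·23·25=7590 → min 7590 | M4..M6: k=4: 0+15525+30·23·27=34155; k=5: 17250+0+30·25·27=37500 → min 34155.
Length 4: M1..M4: k=1: 0+6900+20·20·23=16100; k=2: 2400+4140+20·6·23=9300; k=3: 6000+0+20·30·23=19800 → min 9300 | M2..M5: k=2: 0+7590+20·6·25=10590; k=3: 3600+17250+20·30·25=35850; k=4: 6900+0+20·23·25=18400 → min 10590 | M3..M6: k=3: 0+34155+6·30·27=39015; k=4: 4140+15525+6·23·27=23391; k=5: 7590+0+6·25·27=11640 → min 11640.
Length 5: M1..M5: k=1: 0+10590+20·20·25=20590; k=2: 2400+7590+20·6·25=12990; k=3: 6000+17250+20·30·25=38250; k=4: 9300+0+20·23·25=20800 → min 12990 | M2..M6: k=2: 0+11640+20·6·27=14880; k=3: 3600+34155+20·30·27=53955; k=4: 6900+15525+20·23·27=34845; k=5: 10590+0+20·25·27=24090 → min 14880.
Top-level splits: k=1: (M1..M1)·(M2..M6) → 0+14880+20·20·27 = 25680; k=2: (M1..M2)·(M3..M6) → 2400+11640+20·6·27 = 17280; k=3: (M1..M3)·(M4..M6) → 6000+34155+20·30·27 = 56355; k=4: (M1..M4)·(M5..M6) → 9300+15525+20·23·27 = 37245; k=5: (M1..M5)·(M6..M6) → 12990+0+20·25·27 = 26490.
Best split is after M2, i.e. k = 2.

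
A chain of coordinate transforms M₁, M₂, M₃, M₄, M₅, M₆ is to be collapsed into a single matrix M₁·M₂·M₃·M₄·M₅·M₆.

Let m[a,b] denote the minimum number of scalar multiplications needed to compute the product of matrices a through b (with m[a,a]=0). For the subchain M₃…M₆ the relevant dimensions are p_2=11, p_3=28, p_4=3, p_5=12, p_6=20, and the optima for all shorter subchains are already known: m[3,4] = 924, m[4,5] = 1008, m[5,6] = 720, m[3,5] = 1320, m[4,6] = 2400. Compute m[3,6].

2304

m[3,6] = min over k∈[3,5] of m[3,k]+m[k+1,6]+p_{2}·p_k·p_{6}.
k=3: 0 + 2400 + 11·28·20 = 8560; k=4: 924 + 720 + 11·3·20 = 2304; k=5: 1320 + 0 + 11·12·20 = 3960.
Minimum: 2304 at k=4.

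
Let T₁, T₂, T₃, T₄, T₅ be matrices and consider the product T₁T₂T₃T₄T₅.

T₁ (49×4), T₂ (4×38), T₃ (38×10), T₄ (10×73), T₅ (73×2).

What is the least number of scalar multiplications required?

Adjacent pairs: T₁T₂ = 49·4·38 = 7448; T₂T₃ = 4·38·10 = 1520; T₃T₄ = 38·10·73 = 27740; T₄T₅ = 10·73·2 = 1460.
Length 3: T₁..T₃: k=1: 0+1520+49·4·10=3480; k=2: 7448+0+49·38·10=26068 → min 3480 | T₂..T₄: k=2: 0+27740+4·38·73=38836; k=3: 1520+0+4·10·73=4440 → min 4440 | T₃..T₅: k=3: 0+1460+38·10·2=2220; k=4: 27740+0+38·73·2=33288 → min 2220.
Length 4: T₁..T₄: k=1: 0+4440+49·4·73=18748; k=2: 7448+27740+49·38·73=171114; k=3: 3480+0+49·10·73=39250 → min 18748 | T₂..T₅: k=2: 0+2220+4·38·2=2524; k=3: 1520+1460+4·10·2=3060; k=4: 4440+0+4·73·2=5024 → min 2524.
Length 5: T₁..T₅: k=1: 0+2524+49·4·2=2916; k=2: 7448+2220+49·38·2=13392; k=3: 3480+1460+49·10·2=5920; k=4: 18748+0+49·73·2=25902 → min 2916.
Optimal order: (T₁(T₂(T₃(T₄T₅)))) with cost 2916.

2916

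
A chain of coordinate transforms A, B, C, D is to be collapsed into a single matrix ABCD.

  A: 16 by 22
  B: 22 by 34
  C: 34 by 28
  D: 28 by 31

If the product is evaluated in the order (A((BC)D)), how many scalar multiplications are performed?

(BC): 22×34 by 34×28 → 22×28, cost 22·34·28 = 20944
((BC)D): 22×28 by 28×31 → 22×31, cost 22·28·31 = 19096; cumulative 40040
(A((BC)D)): 16×22 by 22×31 → 16×31, cost 16·22·31 = 10912; cumulative 50952
Total: 50952 scalar multiplications.

50952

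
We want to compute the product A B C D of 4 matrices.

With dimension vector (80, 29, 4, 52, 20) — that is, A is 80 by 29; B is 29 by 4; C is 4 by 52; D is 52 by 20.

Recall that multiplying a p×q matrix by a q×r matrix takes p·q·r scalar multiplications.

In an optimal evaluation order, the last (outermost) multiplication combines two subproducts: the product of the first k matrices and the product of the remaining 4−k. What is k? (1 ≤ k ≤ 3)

2

Adjacent pairs: AB = 80·29·4 = 9280; BC = 29·4·52 = 6032; CD = 4·52·20 = 4160.
Length 3: A..C: k=1: 0+6032+80·29·52=126672; k=2: 9280+0+80·4·52=25920 → min 25920 | B..D: k=2: 0+4160+29·4·20=6480; k=3: 6032+0+29·52·20=36192 → min 6480.
Top-level splits: k=1: (A..A)·(B..D) → 0+6480+80·29·20 = 52880; k=2: (A..B)·(C..D) → 9280+4160+80·4·20 = 19840; k=3: (A..C)·(D..D) → 25920+0+80·52·20 = 109120.
Best split is after B, i.e. k = 2.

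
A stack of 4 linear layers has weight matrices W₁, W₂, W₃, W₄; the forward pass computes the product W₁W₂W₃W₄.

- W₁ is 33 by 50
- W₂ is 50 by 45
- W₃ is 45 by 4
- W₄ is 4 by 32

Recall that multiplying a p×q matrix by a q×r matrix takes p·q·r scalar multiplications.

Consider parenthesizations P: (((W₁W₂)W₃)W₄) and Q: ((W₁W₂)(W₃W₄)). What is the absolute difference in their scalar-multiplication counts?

43116

Order P = (((W₁W₂)W₃)W₄): (W₁W₂): 33×50 by 50×45 → 33×45, cost 33·50·45 = 74250; ((W₁W₂)W₃): 33×45 by 45×4 → 33×4, cost 33·45·4 = 5940; cumulative 80190; (((W₁W₂)W₃)W₄): 33×4 by 4×32 → 33×32, cost 33·4·32 = 4224; cumulative 84414. Total 84414.
Order Q = ((W₁W₂)(W₃W₄)): (W₁W₂): 33×50 by 50×45 → 33×45, cost 33·50·45 = 74250; (W₃W₄): 45×4 by 4×32 → 45×32, cost 45·4·32 = 5760; ((W₁W₂)(W₃W₄)): 33×45 by 45×32 → 33×32, cost 33·45·32 = 47520; cumulative 127530. Total 127530.
Difference: |84414 − 127530| = 43116.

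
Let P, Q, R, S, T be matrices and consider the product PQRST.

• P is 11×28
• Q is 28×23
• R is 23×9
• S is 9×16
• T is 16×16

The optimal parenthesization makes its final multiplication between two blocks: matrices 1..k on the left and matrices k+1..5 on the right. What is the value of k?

Adjacent pairs: PQ = 11·28·23 = 7084; QR = 28·23·9 = 5796; RS = 23·9·16 = 3312; ST = 9·16·16 = 2304.
Length 3: P..R: k=1: 0+5796+11·28·9=8568; k=2: 7084+0+11·23·9=9361 → min 8568 | Q..S: k=2: 0+3312+28·23·16=13616; k=3: 5796+0+28·9·16=9828 → min 9828 | R..T: k=3: 0+2304+23·9·16=5616; k=4: 3312+0+23·16·16=9200 → min 5616.
Length 4: P..S: k=1: 0+9828+11·28·16=14756; k=2: 7084+3312+11·23·16=14444; k=3: 8568+0+11·9·16=10152 → min 10152 | Q..T: k=2: 0+5616+28·23·16=15920; k=3: 5796+2304+28·9·16=12132; k=4: 9828+0+28·16·16=16996 → min 12132.
Top-level splits: k=1: (P..P)·(Q..T) → 0+12132+11·28·16 = 17060; k=2: (P..Q)·(R..T) → 7084+5616+11·23·16 = 16748; k=3: (P..R)·(S..T) → 8568+2304+11·9·16 = 12456; k=4: (P..S)·(T..T) → 10152+0+11·16·16 = 12968.
Best split is after R, i.e. k = 3.

3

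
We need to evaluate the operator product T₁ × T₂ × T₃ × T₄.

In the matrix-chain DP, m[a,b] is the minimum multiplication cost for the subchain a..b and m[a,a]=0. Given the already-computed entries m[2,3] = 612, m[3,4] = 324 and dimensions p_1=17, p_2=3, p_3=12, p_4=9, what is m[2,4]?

783

m[2,4] = min over k∈[2,3] of m[2,k]+m[k+1,4]+p_{1}·p_k·p_{4}.
k=2: 0 + 324 + 17·3·9 = 783; k=3: 612 + 0 + 17·12·9 = 2448.
Minimum: 783 at k=2.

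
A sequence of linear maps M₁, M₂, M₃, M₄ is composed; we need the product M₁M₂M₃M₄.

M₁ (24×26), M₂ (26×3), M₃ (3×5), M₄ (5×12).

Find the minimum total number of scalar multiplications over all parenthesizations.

2916

Adjacent pairs: M₁M₂ = 24·26·3 = 1872; M₂M₃ = 26·3·5 = 390; M₃M₄ = 3·5·12 = 180.
Length 3: M₁..M₃: k=1: 0+390+24·26·5=3510; k=2: 1872+0+24·3·5=2232 → min 2232 | M₂..M₄: k=2: 0+180+26·3·12=1116; k=3: 390+0+26·5·12=1950 → min 1116.
Length 4: M₁..M₄: k=1: 0+1116+24·26·12=8604; k=2: 1872+180+24·3·12=2916; k=3: 2232+0+24·5·12=3672 → min 2916.
Optimal order: ((M₁M₂)(M₃M₄)) with cost 2916.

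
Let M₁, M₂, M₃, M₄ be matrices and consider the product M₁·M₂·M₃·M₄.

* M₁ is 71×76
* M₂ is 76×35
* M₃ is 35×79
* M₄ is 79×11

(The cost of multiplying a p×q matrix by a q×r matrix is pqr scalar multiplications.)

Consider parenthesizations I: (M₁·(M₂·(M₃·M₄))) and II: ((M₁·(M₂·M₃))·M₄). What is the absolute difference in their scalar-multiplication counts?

579092

Order I = (M₁·(M₂·(M₃·M₄))): (M₃·M₄): 35×79 by 79×11 → 35×11, cost 35·79·11 = 30415; (M₂·(M₃·M₄)): 76×35 by 35×11 → 76×11, cost 76·35·11 = 29260; cumulative 59675; (M₁·(M₂·(M₃·M₄))): 71×76 by 76×11 → 71×11, cost 71·76·11 = 59356; cumulative 119031. Total 119031.
Order II = ((M₁·(M₂·M₃))·M₄): (M₂·M₃): 76×35 by 35×79 → 76×79, cost 76·35·79 = 210140; (M₁·(M₂·M₃)): 71×76 by 76×79 → 71×79, cost 71·76·79 = 426284; cumulative 636424; ((M₁·(M₂·M₃))·M₄): 71×79 by 79×11 → 71×11, cost 71·79·11 = 61699; cumulative 698123. Total 698123.
Difference: |119031 − 698123| = 579092.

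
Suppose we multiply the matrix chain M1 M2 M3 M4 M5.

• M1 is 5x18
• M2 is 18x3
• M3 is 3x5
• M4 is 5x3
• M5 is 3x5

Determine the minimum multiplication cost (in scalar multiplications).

435

Adjacent pairs: M1M2 = 5·18·3 = 270; M2M3 = 18·3·5 = 270; M3M4 = 3·5·3 = 45; M4M5 = 5·3·5 = 75.
Length 3: M1..M3: k=1: 0+270+5·18·5=720; k=2: 270+0+5·3·5=345 → min 345 | M2..M4: k=2: 0+45+18·3·3=207; k=3: 270+0+18·5·3=540 → min 207 | M3..M5: k=3: 0+75+3·5·5=150; k=4: 45+0+3·3·5=90 → min 90.
Length 4: M1..M4: k=1: 0+207+5·18·3=477; k=2: 270+45+5·3·3=360; k=3: 345+0+5·5·3=420 → min 360 | M2..M5: k=2: 0+90+18·3·5=360; k=3: 270+75+18·5·5=795; k=4: 207+0+18·3·5=477 → min 360.
Length 5: M1..M5: k=1: 0+360+5·18·5=810; k=2: 270+90+5·3·5=435; k=3: 345+75+5·5·5=545; k=4: 360+0+5·3·5=435 → min 435.
Optimal order: ((M1 M2) ((M3 M4) M5)) with cost 435.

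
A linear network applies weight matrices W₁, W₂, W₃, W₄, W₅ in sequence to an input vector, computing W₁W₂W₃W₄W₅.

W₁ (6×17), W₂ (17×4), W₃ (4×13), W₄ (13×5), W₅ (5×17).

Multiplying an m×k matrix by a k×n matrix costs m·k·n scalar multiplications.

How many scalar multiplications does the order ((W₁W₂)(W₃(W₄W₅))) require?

2805

(W₁W₂): 6×17 by 17×4 → 6×4, cost 6·17·4 = 408
(W₄W₅): 13×5 by 5×17 → 13×17, cost 13·5·17 = 1105
(W₃(W₄W₅)): 4×13 by 13×17 → 4×17, cost 4·13·17 = 884; cumulative 1989
((W₁W₂)(W₃(W₄W₅))): 6×4 by 4×17 → 6×17, cost 6·4·17 = 408; cumulative 2805
Total: 2805 scalar multiplications.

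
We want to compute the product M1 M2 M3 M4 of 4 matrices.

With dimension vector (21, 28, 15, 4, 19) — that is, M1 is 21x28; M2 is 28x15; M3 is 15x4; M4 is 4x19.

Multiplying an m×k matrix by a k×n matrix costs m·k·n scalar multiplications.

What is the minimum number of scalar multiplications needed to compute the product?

5628

Adjacent pairs: M1M2 = 21·28·15 = 8820; M2M3 = 28·15·4 = 1680; M3M4 = 15·4·19 = 1140.
Length 3: M1..M3: k=1: 0+1680+21·28·4=4032; k=2: 8820+0+21·15·4=10080 → min 4032 | M2..M4: k=2: 0+1140+28·15·19=9120; k=3: 1680+0+28·4·19=3808 → min 3808.
Length 4: M1..M4: k=1: 0+3808+21·28·19=14980; k=2: 8820+1140+21·15·19=15945; k=3: 4032+0+21·4·19=5628 → min 5628.
Optimal order: ((M1 (M2 M3)) M4) with cost 5628.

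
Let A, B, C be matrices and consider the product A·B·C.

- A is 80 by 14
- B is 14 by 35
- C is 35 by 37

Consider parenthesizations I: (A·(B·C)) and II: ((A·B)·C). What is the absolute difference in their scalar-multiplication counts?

83230

Order I = (A·(B·C)): (B·C): 14×35 by 35×37 → 14×37, cost 14·35·37 = 18130; (A·(B·C)): 80×14 by 14×37 → 80×37, cost 80·14·37 = 41440; cumulative 59570. Total 59570.
Order II = ((A·B)·C): (A·B): 80×14 by 14×35 → 80×35, cost 80·14·35 = 39200; ((A·B)·C): 80×35 by 35×37 → 80×37, cost 80·35·37 = 103600; cumulative 142800. Total 142800.
Difference: |59570 − 142800| = 83230.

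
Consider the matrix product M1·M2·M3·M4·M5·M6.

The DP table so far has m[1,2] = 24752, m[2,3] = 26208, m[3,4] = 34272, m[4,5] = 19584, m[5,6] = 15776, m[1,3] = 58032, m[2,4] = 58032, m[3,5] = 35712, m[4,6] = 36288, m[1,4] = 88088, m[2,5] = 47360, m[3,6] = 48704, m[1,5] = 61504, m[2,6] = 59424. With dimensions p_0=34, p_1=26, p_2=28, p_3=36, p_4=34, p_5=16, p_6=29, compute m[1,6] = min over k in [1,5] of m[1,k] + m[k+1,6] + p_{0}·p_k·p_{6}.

77280

m[1,6] = min over k∈[1,5] of m[1,k]+m[k+1,6]+p_{0}·p_k·p_{6}.
k=1: 0 + 59424 + 34·26·29 = 85060; k=2: 24752 + 48704 + 34·28·29 = 101064; k=3: 58032 + 36288 + 34·36·29 = 129816; k=4: 88088 + 15776 + 34·34·29 = 137388; k=5: 61504 + 0 + 34·16·29 = 77280.
Minimum: 77280 at k=5.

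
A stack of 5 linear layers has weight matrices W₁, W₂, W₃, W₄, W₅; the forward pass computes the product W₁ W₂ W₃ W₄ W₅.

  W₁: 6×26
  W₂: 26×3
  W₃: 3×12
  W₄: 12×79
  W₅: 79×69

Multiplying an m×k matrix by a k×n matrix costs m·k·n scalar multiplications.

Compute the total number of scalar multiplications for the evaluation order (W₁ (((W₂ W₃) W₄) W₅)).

(W₂ W₃): 26×3 by 3×12 → 26×12, cost 26·3·12 = 936
((W₂ W₃) W₄): 26×12 by 12×79 → 26×79, cost 26·12·79 = 24648; cumulative 25584
(((W₂ W₃) W₄) W₅): 26×79 by 79×69 → 26×69, cost 26·79·69 = 141726; cumulative 167310
(W₁ (((W₂ W₃) W₄) W₅)): 6×26 by 26×69 → 6×69, cost 6·26·69 = 10764; cumulative 178074
Total: 178074 scalar multiplications.

178074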